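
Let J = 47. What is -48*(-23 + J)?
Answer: -1152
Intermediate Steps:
-48*(-23 + J) = -48*(-23 + 47) = -48*24 = -1152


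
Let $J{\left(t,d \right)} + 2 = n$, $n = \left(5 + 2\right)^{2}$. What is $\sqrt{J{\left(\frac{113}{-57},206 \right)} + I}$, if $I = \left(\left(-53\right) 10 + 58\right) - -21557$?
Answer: $6 \sqrt{587} \approx 145.37$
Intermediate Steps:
$n = 49$ ($n = 7^{2} = 49$)
$J{\left(t,d \right)} = 47$ ($J{\left(t,d \right)} = -2 + 49 = 47$)
$I = 21085$ ($I = \left(-530 + 58\right) + 21557 = -472 + 21557 = 21085$)
$\sqrt{J{\left(\frac{113}{-57},206 \right)} + I} = \sqrt{47 + 21085} = \sqrt{21132} = 6 \sqrt{587}$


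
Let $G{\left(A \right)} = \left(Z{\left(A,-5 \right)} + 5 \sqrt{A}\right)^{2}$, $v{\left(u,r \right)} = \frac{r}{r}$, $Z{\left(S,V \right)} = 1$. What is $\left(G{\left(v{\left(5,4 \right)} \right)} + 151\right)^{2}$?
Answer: $34969$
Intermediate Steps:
$v{\left(u,r \right)} = 1$
$G{\left(A \right)} = \left(1 + 5 \sqrt{A}\right)^{2}$
$\left(G{\left(v{\left(5,4 \right)} \right)} + 151\right)^{2} = \left(\left(1 + 5 \sqrt{1}\right)^{2} + 151\right)^{2} = \left(\left(1 + 5 \cdot 1\right)^{2} + 151\right)^{2} = \left(\left(1 + 5\right)^{2} + 151\right)^{2} = \left(6^{2} + 151\right)^{2} = \left(36 + 151\right)^{2} = 187^{2} = 34969$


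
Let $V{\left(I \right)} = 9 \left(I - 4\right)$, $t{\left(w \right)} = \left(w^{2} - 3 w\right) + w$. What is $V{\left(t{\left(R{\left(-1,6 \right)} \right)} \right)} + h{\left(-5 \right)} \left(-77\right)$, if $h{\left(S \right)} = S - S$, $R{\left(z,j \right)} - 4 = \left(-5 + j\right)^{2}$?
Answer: $99$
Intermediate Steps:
$R{\left(z,j \right)} = 4 + \left(-5 + j\right)^{2}$
$t{\left(w \right)} = w^{2} - 2 w$
$V{\left(I \right)} = -36 + 9 I$ ($V{\left(I \right)} = 9 \left(-4 + I\right) = -36 + 9 I$)
$h{\left(S \right)} = 0$
$V{\left(t{\left(R{\left(-1,6 \right)} \right)} \right)} + h{\left(-5 \right)} \left(-77\right) = \left(-36 + 9 \left(4 + \left(-5 + 6\right)^{2}\right) \left(-2 + \left(4 + \left(-5 + 6\right)^{2}\right)\right)\right) + 0 \left(-77\right) = \left(-36 + 9 \left(4 + 1^{2}\right) \left(-2 + \left(4 + 1^{2}\right)\right)\right) + 0 = \left(-36 + 9 \left(4 + 1\right) \left(-2 + \left(4 + 1\right)\right)\right) + 0 = \left(-36 + 9 \cdot 5 \left(-2 + 5\right)\right) + 0 = \left(-36 + 9 \cdot 5 \cdot 3\right) + 0 = \left(-36 + 9 \cdot 15\right) + 0 = \left(-36 + 135\right) + 0 = 99 + 0 = 99$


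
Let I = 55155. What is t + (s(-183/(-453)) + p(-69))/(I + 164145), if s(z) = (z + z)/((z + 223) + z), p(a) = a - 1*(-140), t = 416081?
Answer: 181392800536651/435955500 ≈ 4.1608e+5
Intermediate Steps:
p(a) = 140 + a (p(a) = a + 140 = 140 + a)
s(z) = 2*z/(223 + 2*z) (s(z) = (2*z)/((223 + z) + z) = (2*z)/(223 + 2*z) = 2*z/(223 + 2*z))
t + (s(-183/(-453)) + p(-69))/(I + 164145) = 416081 + (2*(-183/(-453))/(223 + 2*(-183/(-453))) + (140 - 69))/(55155 + 164145) = 416081 + (2*(-183*(-1/453))/(223 + 2*(-183*(-1/453))) + 71)/219300 = 416081 + (2*(61/151)/(223 + 2*(61/151)) + 71)*(1/219300) = 416081 + (2*(61/151)/(223 + 122/151) + 71)*(1/219300) = 416081 + (2*(61/151)/(33795/151) + 71)*(1/219300) = 416081 + (2*(61/151)*(151/33795) + 71)*(1/219300) = 416081 + (122/33795 + 71)*(1/219300) = 416081 + (2399567/33795)*(1/219300) = 416081 + 141151/435955500 = 181392800536651/435955500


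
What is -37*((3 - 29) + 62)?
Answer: -1332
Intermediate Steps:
-37*((3 - 29) + 62) = -37*(-26 + 62) = -37*36 = -1332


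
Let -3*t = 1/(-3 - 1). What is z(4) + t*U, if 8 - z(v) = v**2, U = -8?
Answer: -26/3 ≈ -8.6667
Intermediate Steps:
z(v) = 8 - v**2
t = 1/12 (t = -1/(3*(-3 - 1)) = -1/3/(-4) = -1/3*(-1/4) = 1/12 ≈ 0.083333)
z(4) + t*U = (8 - 1*4**2) + (1/12)*(-8) = (8 - 1*16) - 2/3 = (8 - 16) - 2/3 = -8 - 2/3 = -26/3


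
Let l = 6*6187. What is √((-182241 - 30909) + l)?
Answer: 2*I*√44007 ≈ 419.56*I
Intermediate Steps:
l = 37122
√((-182241 - 30909) + l) = √((-182241 - 30909) + 37122) = √(-213150 + 37122) = √(-176028) = 2*I*√44007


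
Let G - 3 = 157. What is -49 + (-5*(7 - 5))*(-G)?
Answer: 1551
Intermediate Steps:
G = 160 (G = 3 + 157 = 160)
-49 + (-5*(7 - 5))*(-G) = -49 + (-5*(7 - 5))*(-1*160) = -49 - 5*2*(-160) = -49 - 10*(-160) = -49 + 1600 = 1551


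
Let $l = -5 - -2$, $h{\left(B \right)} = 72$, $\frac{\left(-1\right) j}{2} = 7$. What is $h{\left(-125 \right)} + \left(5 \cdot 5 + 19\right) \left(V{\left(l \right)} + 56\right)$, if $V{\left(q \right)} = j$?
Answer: $1920$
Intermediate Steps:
$j = -14$ ($j = \left(-2\right) 7 = -14$)
$l = -3$ ($l = -5 + 2 = -3$)
$V{\left(q \right)} = -14$
$h{\left(-125 \right)} + \left(5 \cdot 5 + 19\right) \left(V{\left(l \right)} + 56\right) = 72 + \left(5 \cdot 5 + 19\right) \left(-14 + 56\right) = 72 + \left(25 + 19\right) 42 = 72 + 44 \cdot 42 = 72 + 1848 = 1920$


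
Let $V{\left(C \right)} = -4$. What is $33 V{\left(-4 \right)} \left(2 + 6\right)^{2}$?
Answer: $-8448$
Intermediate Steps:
$33 V{\left(-4 \right)} \left(2 + 6\right)^{2} = 33 \left(-4\right) \left(2 + 6\right)^{2} = - 132 \cdot 8^{2} = \left(-132\right) 64 = -8448$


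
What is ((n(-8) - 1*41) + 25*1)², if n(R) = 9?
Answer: 49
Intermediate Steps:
((n(-8) - 1*41) + 25*1)² = ((9 - 1*41) + 25*1)² = ((9 - 41) + 25)² = (-32 + 25)² = (-7)² = 49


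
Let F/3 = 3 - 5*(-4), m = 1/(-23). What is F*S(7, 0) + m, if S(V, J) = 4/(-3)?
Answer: -2117/23 ≈ -92.043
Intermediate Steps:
S(V, J) = -4/3 (S(V, J) = 4*(-1/3) = -4/3)
m = -1/23 ≈ -0.043478
F = 69 (F = 3*(3 - 5*(-4)) = 3*(3 + 20) = 3*23 = 69)
F*S(7, 0) + m = 69*(-4/3) - 1/23 = -92 - 1/23 = -2117/23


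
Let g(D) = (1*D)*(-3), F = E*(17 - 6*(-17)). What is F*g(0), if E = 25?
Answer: 0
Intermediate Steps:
F = 2975 (F = 25*(17 - 6*(-17)) = 25*(17 + 102) = 25*119 = 2975)
g(D) = -3*D (g(D) = D*(-3) = -3*D)
F*g(0) = 2975*(-3*0) = 2975*0 = 0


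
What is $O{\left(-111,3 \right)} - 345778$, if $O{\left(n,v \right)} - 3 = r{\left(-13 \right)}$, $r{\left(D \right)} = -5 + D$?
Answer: $-345793$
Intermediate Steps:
$O{\left(n,v \right)} = -15$ ($O{\left(n,v \right)} = 3 - 18 = -15$)
$O{\left(-111,3 \right)} - 345778 = -15 - 345778 = -345793$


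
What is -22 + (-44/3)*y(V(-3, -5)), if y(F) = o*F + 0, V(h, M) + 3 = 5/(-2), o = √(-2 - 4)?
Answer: -22 + 242*I*√6/3 ≈ -22.0 + 197.59*I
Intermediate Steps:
o = I*√6 (o = √(-6) = I*√6 ≈ 2.4495*I)
V(h, M) = -11/2 (V(h, M) = -3 + 5/(-2) = -3 + 5*(-½) = -3 - 5/2 = -11/2)
y(F) = I*F*√6 (y(F) = (I*√6)*F + 0 = I*F*√6 + 0 = I*F*√6)
-22 + (-44/3)*y(V(-3, -5)) = -22 + (-44/3)*(I*(-11/2)*√6) = -22 + (-44*⅓)*(-11*I*√6/2) = -22 - (-242)*I*√6/3 = -22 + 242*I*√6/3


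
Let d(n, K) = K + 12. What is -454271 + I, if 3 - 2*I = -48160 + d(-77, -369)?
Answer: -430011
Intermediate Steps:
d(n, K) = 12 + K
I = 24260 (I = 3/2 - (-48160 + (12 - 369))/2 = 3/2 - (-48160 - 357)/2 = 3/2 - 1/2*(-48517) = 3/2 + 48517/2 = 24260)
-454271 + I = -454271 + 24260 = -430011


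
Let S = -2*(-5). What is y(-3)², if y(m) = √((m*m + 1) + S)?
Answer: 20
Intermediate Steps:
S = 10
y(m) = √(11 + m²) (y(m) = √((m*m + 1) + 10) = √((m² + 1) + 10) = √((1 + m²) + 10) = √(11 + m²))
y(-3)² = (√(11 + (-3)²))² = (√(11 + 9))² = (√20)² = (2*√5)² = 20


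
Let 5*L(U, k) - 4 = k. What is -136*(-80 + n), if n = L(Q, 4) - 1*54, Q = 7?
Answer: 90032/5 ≈ 18006.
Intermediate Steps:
L(U, k) = ⅘ + k/5
n = -262/5 (n = (⅘ + (⅕)*4) - 1*54 = (⅘ + ⅘) - 54 = 8/5 - 54 = -262/5 ≈ -52.400)
-136*(-80 + n) = -136*(-80 - 262/5) = -136*(-662/5) = 90032/5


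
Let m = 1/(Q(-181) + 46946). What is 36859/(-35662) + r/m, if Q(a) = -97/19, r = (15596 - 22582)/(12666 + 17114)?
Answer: -27777299116418/2522284105 ≈ -11013.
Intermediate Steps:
r = -3493/14890 (r = -6986/29780 = -6986*1/29780 = -3493/14890 ≈ -0.23459)
Q(a) = -97/19 (Q(a) = -97*1/19 = -97/19)
m = 19/891877 (m = 1/(-97/19 + 46946) = 1/(891877/19) = 19/891877 ≈ 2.1303e-5)
36859/(-35662) + r/m = 36859/(-35662) - 3493/(14890*19/891877) = 36859*(-1/35662) - 3493/14890*891877/19 = -36859/35662 - 3115326361/282910 = -27777299116418/2522284105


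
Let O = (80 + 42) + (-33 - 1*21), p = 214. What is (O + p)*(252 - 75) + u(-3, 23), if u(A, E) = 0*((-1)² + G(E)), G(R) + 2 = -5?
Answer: 49914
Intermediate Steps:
G(R) = -7 (G(R) = -2 - 5 = -7)
u(A, E) = 0 (u(A, E) = 0*((-1)² - 7) = 0*(1 - 7) = 0*(-6) = 0)
O = 68 (O = 122 + (-33 - 21) = 122 - 54 = 68)
(O + p)*(252 - 75) + u(-3, 23) = (68 + 214)*(252 - 75) + 0 = 282*177 + 0 = 49914 + 0 = 49914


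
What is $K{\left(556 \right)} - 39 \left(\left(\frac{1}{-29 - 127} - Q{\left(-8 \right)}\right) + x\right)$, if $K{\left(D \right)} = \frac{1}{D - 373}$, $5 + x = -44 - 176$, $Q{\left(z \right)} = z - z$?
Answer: $\frac{6423487}{732} \approx 8775.3$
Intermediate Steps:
$Q{\left(z \right)} = 0$
$x = -225$ ($x = -5 - 220 = -225$)
$K{\left(D \right)} = \frac{1}{-373 + D}$
$K{\left(556 \right)} - 39 \left(\left(\frac{1}{-29 - 127} - Q{\left(-8 \right)}\right) + x\right) = \frac{1}{-373 + 556} - 39 \left(\left(\frac{1}{-29 - 127} - 0\right) - 225\right) = \frac{1}{183} - 39 \left(\left(\frac{1}{-156} + 0\right) - 225\right) = \frac{1}{183} - 39 \left(\left(- \frac{1}{156} + 0\right) - 225\right) = \frac{1}{183} - 39 \left(- \frac{1}{156} - 225\right) = \frac{1}{183} - 39 \left(- \frac{35101}{156}\right) = \frac{1}{183} - - \frac{35101}{4} = \frac{1}{183} + \frac{35101}{4} = \frac{6423487}{732}$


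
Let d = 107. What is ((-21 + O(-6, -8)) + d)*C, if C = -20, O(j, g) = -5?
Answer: -1620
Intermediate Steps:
((-21 + O(-6, -8)) + d)*C = ((-21 - 5) + 107)*(-20) = (-26 + 107)*(-20) = 81*(-20) = -1620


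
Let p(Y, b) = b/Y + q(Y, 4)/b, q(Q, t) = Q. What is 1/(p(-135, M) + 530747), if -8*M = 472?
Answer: 7965/4227421561 ≈ 1.8841e-6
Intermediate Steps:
M = -59 (M = -⅛*472 = -59)
p(Y, b) = Y/b + b/Y (p(Y, b) = b/Y + Y/b = Y/b + b/Y)
1/(p(-135, M) + 530747) = 1/((-135/(-59) - 59/(-135)) + 530747) = 1/((-135*(-1/59) - 59*(-1/135)) + 530747) = 1/((135/59 + 59/135) + 530747) = 1/(21706/7965 + 530747) = 1/(4227421561/7965) = 7965/4227421561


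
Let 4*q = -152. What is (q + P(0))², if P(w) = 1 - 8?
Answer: 2025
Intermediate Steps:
q = -38 (q = (¼)*(-152) = -38)
P(w) = -7
(q + P(0))² = (-38 - 7)² = (-45)² = 2025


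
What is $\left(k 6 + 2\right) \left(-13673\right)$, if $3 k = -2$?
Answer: $27346$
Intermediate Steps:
$k = - \frac{2}{3}$ ($k = \frac{1}{3} \left(-2\right) = - \frac{2}{3} \approx -0.66667$)
$\left(k 6 + 2\right) \left(-13673\right) = \left(\left(- \frac{2}{3}\right) 6 + 2\right) \left(-13673\right) = \left(-4 + 2\right) \left(-13673\right) = \left(-2\right) \left(-13673\right) = 27346$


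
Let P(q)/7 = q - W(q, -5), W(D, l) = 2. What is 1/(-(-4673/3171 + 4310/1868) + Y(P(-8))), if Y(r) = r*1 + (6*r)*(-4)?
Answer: 2961714/4765890617 ≈ 0.00062144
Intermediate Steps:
P(q) = -14 + 7*q (P(q) = 7*(q - 1*2) = 7*(q - 2) = 7*(-2 + q) = -14 + 7*q)
Y(r) = -23*r (Y(r) = r - 24*r = -23*r)
1/(-(-4673/3171 + 4310/1868) + Y(P(-8))) = 1/(-(-4673/3171 + 4310/1868) - 23*(-14 + 7*(-8))) = 1/(-(-4673*1/3171 + 4310*(1/1868)) - 23*(-14 - 56)) = 1/(-(-4673/3171 + 2155/934) - 23*(-70)) = 1/(-1*2468923/2961714 + 1610) = 1/(-2468923/2961714 + 1610) = 1/(4765890617/2961714) = 2961714/4765890617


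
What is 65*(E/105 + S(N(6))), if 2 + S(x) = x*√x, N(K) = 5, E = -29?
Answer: -3107/21 + 325*√5 ≈ 578.77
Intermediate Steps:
S(x) = -2 + x^(3/2) (S(x) = -2 + x*√x = -2 + x^(3/2))
65*(E/105 + S(N(6))) = 65*(-29/105 + (-2 + 5^(3/2))) = 65*(-29*1/105 + (-2 + 5*√5)) = 65*(-29/105 + (-2 + 5*√5)) = 65*(-239/105 + 5*√5) = -3107/21 + 325*√5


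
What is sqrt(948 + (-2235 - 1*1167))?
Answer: I*sqrt(2454) ≈ 49.538*I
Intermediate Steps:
sqrt(948 + (-2235 - 1*1167)) = sqrt(948 + (-2235 - 1167)) = sqrt(948 - 3402) = sqrt(-2454) = I*sqrt(2454)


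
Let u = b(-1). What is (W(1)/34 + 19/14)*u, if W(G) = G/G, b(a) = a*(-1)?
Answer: 165/119 ≈ 1.3866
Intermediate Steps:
b(a) = -a
u = 1 (u = -1*(-1) = 1)
W(G) = 1
(W(1)/34 + 19/14)*u = (1/34 + 19/14)*1 = (165/119)*1 = 165/119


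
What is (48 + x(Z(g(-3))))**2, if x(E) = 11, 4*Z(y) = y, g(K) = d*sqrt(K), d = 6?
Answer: 3481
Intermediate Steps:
g(K) = 6*sqrt(K)
Z(y) = y/4
(48 + x(Z(g(-3))))**2 = (48 + 11)**2 = 59**2 = 3481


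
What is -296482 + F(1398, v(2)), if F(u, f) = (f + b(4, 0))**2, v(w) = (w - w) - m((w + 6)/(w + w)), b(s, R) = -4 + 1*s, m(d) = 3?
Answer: -296473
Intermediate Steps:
b(s, R) = -4 + s
v(w) = -3 (v(w) = (w - w) - 1*3 = 0 - 3 = -3)
F(u, f) = f**2 (F(u, f) = (f + (-4 + 4))**2 = (f + 0)**2 = f**2)
-296482 + F(1398, v(2)) = -296482 + (-3)**2 = -296482 + 9 = -296473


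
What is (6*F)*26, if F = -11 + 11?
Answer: 0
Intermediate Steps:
F = 0
(6*F)*26 = (6*0)*26 = 0*26 = 0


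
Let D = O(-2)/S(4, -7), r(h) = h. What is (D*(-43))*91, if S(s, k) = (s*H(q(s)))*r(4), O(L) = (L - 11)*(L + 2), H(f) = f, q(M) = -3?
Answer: 0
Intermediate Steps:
O(L) = (-11 + L)*(2 + L)
S(s, k) = -12*s (S(s, k) = (s*(-3))*4 = -3*s*4 = -12*s)
D = 0 (D = (-22 + (-2)**2 - 9*(-2))/((-12*4)) = (-22 + 4 + 18)/(-48) = 0*(-1/48) = 0)
(D*(-43))*91 = (0*(-43))*91 = 0*91 = 0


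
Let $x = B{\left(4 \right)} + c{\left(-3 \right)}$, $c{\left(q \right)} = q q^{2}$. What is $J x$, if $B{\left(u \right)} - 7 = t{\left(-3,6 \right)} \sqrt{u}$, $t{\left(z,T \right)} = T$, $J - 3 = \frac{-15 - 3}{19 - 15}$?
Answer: $12$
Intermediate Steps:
$c{\left(q \right)} = q^{3}$
$J = - \frac{3}{2}$ ($J = 3 + \frac{-15 - 3}{19 - 15} = 3 - \frac{18}{4} = 3 - \frac{9}{2} = - \frac{3}{2} \approx -1.5$)
$B{\left(u \right)} = 7 + 6 \sqrt{u}$
$x = -8$ ($x = \left(7 + 6 \sqrt{4}\right) + \left(-3\right)^{3} = \left(7 + 6 \cdot 2\right) - 27 = \left(7 + 12\right) - 27 = 19 - 27 = -8$)
$J x = \left(- \frac{3}{2}\right) \left(-8\right) = 12$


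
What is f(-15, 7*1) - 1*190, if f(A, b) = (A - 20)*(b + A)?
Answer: 90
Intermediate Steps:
f(A, b) = (-20 + A)*(A + b)
f(-15, 7*1) - 1*190 = ((-15)**2 - 20*(-15) - 140 - 105) - 1*190 = (225 + 300 - 20*7 - 15*7) - 190 = (225 + 300 - 140 - 105) - 190 = 280 - 190 = 90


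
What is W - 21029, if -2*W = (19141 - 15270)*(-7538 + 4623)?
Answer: 11241907/2 ≈ 5.6210e+6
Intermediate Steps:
W = 11283965/2 (W = -(19141 - 15270)*(-7538 + 4623)/2 = -3871*(-2915)/2 = -1/2*(-11283965) = 11283965/2 ≈ 5.6420e+6)
W - 21029 = 11283965/2 - 21029 = 11241907/2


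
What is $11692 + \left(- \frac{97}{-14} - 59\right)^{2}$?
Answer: $\frac{2823073}{196} \approx 14403.0$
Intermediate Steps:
$11692 + \left(- \frac{97}{-14} - 59\right)^{2} = 11692 + \left(\left(-97\right) \left(- \frac{1}{14}\right) - 59\right)^{2} = 11692 + \left(\frac{97}{14} - 59\right)^{2} = 11692 + \left(- \frac{729}{14}\right)^{2} = 11692 + \frac{531441}{196} = \frac{2823073}{196}$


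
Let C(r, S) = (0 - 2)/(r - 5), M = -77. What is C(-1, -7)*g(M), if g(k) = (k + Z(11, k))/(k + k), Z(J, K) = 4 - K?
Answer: -2/231 ≈ -0.0086580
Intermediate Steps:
C(r, S) = -2/(-5 + r)
g(k) = 2/k (g(k) = (k + (4 - k))/(k + k) = 4/((2*k)) = 4*(1/(2*k)) = 2/k)
C(-1, -7)*g(M) = (-2/(-5 - 1))*(2/(-77)) = (-2/(-6))*(2*(-1/77)) = -2*(-1/6)*(-2/77) = (1/3)*(-2/77) = -2/231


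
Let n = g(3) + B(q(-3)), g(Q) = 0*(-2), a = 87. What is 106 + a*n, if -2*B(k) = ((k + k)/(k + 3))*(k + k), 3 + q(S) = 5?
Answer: -166/5 ≈ -33.200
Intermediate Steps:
q(S) = 2 (q(S) = -3 + 5 = 2)
B(k) = -2*k²/(3 + k) (B(k) = -(k + k)/(k + 3)*(k + k)/2 = -(2*k)/(3 + k)*2*k/2 = -2*k/(3 + k)*2*k/2 = -2*k²/(3 + k))
g(Q) = 0
n = -8/5 (n = 0 - 2*2²/(3 + 2) = 0 - 2*4/5 = 0 - 2*4*⅕ = 0 - 8/5 = -8/5 ≈ -1.6000)
106 + a*n = 106 + 87*(-8/5) = 106 - 696/5 = -166/5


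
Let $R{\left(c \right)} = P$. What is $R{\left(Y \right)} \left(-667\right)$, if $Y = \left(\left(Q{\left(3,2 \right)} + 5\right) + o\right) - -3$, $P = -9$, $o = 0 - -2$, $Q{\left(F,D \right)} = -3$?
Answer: $6003$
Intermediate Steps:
$o = 2$ ($o = 0 + 2 = 2$)
$Y = 7$ ($Y = \left(\left(-3 + 5\right) + 2\right) - -3 = \left(2 + 2\right) + 3 = 4 + 3 = 7$)
$R{\left(c \right)} = -9$
$R{\left(Y \right)} \left(-667\right) = \left(-9\right) \left(-667\right) = 6003$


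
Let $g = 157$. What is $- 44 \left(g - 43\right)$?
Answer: $-5016$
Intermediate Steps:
$- 44 \left(g - 43\right) = - 44 \left(157 - 43\right) = \left(-44\right) 114 = -5016$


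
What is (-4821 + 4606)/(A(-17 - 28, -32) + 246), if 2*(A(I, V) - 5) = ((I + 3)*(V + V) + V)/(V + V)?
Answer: -860/921 ≈ -0.93377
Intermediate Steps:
A(I, V) = 5 + (V + 2*V*(3 + I))/(4*V) (A(I, V) = 5 + (((I + 3)*(V + V) + V)/(V + V))/2 = 5 + (((3 + I)*(2*V) + V)/((2*V)))/2 = 5 + ((2*V*(3 + I) + V)*(1/(2*V)))/2 = 5 + ((V + 2*V*(3 + I))*(1/(2*V)))/2 = 5 + ((V + 2*V*(3 + I))/(2*V))/2 = 5 + (V + 2*V*(3 + I))/(4*V))
(-4821 + 4606)/(A(-17 - 28, -32) + 246) = (-4821 + 4606)/((27/4 + (-17 - 28)/2) + 246) = -215/((27/4 + (½)*(-45)) + 246) = -215/((27/4 - 45/2) + 246) = -215/(-63/4 + 246) = -215/921/4 = -215*4/921 = -860/921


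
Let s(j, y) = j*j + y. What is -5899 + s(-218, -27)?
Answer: 41598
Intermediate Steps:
s(j, y) = y + j**2 (s(j, y) = j**2 + y = y + j**2)
-5899 + s(-218, -27) = -5899 + (-27 + (-218)**2) = -5899 + (-27 + 47524) = -5899 + 47497 = 41598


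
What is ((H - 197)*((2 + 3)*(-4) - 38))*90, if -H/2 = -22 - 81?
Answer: -46980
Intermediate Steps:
H = 206 (H = -2*(-22 - 81) = -2*(-103) = 206)
((H - 197)*((2 + 3)*(-4) - 38))*90 = ((206 - 197)*((2 + 3)*(-4) - 38))*90 = (9*(5*(-4) - 38))*90 = (9*(-20 - 38))*90 = (9*(-58))*90 = -522*90 = -46980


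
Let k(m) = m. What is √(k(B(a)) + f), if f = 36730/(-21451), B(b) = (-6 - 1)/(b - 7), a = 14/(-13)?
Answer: I*√87548073555/321765 ≈ 0.91957*I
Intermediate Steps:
a = -14/13 (a = 14*(-1/13) = -14/13 ≈ -1.0769)
B(b) = -7/(-7 + b)
f = -36730/21451 (f = 36730*(-1/21451) = -36730/21451 ≈ -1.7123)
√(k(B(a)) + f) = √(-7/(-7 - 14/13) - 36730/21451) = √(-7/(-105/13) - 36730/21451) = √(-7*(-13/105) - 36730/21451) = √(13/15 - 36730/21451) = √(-272087/321765) = I*√87548073555/321765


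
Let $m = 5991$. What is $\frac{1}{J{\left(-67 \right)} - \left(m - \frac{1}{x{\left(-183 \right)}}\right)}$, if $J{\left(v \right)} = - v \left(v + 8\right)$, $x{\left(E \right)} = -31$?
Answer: $- \frac{31}{308265} \approx -0.00010056$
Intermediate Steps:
$J{\left(v \right)} = - v \left(8 + v\right)$
$\frac{1}{J{\left(-67 \right)} - \left(m - \frac{1}{x{\left(-183 \right)}}\right)} = \frac{1}{\left(-1\right) \left(-67\right) \left(8 - 67\right) + \left(\frac{1}{-31} - 5991\right)} = \frac{1}{\left(-1\right) \left(-67\right) \left(-59\right) - \frac{185722}{31}} = \frac{1}{-3953 - \frac{185722}{31}} = \frac{1}{- \frac{308265}{31}} = - \frac{31}{308265}$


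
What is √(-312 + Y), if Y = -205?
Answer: I*√517 ≈ 22.738*I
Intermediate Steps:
√(-312 + Y) = √(-312 - 205) = √(-517) = I*√517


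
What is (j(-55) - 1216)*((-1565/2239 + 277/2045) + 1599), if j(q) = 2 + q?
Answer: -9287619410187/4578755 ≈ -2.0284e+6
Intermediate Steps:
(j(-55) - 1216)*((-1565/2239 + 277/2045) + 1599) = ((2 - 55) - 1216)*((-1565/2239 + 277/2045) + 1599) = (-53 - 1216)*((-1565*1/2239 + 277*(1/2045)) + 1599) = -1269*((-1565/2239 + 277/2045) + 1599) = -1269*(-2580222/4578755 + 1599) = -1269*7318849023/4578755 = -9287619410187/4578755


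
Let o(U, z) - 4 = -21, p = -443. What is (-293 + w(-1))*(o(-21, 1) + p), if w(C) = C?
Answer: 135240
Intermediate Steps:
o(U, z) = -17 (o(U, z) = 4 - 21 = -17)
(-293 + w(-1))*(o(-21, 1) + p) = (-293 - 1)*(-17 - 443) = -294*(-460) = 135240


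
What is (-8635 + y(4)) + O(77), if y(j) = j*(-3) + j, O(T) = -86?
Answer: -8729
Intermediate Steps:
y(j) = -2*j (y(j) = -3*j + j = -2*j)
(-8635 + y(4)) + O(77) = (-8635 - 2*4) - 86 = (-8635 - 8) - 86 = -8643 - 86 = -8729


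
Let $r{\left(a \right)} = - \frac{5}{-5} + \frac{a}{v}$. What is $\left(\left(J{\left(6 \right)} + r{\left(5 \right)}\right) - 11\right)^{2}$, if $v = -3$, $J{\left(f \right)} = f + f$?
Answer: $\frac{1}{9} \approx 0.11111$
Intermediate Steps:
$J{\left(f \right)} = 2 f$
$r{\left(a \right)} = 1 - \frac{a}{3}$ ($r{\left(a \right)} = - \frac{5}{-5} + \frac{a}{-3} = \left(-5\right) \left(- \frac{1}{5}\right) + a \left(- \frac{1}{3}\right) = 1 - \frac{a}{3}$)
$\left(\left(J{\left(6 \right)} + r{\left(5 \right)}\right) - 11\right)^{2} = \left(\left(2 \cdot 6 + \left(1 - \frac{5}{3}\right)\right) - 11\right)^{2} = \left(\left(12 + \left(1 - \frac{5}{3}\right)\right) - 11\right)^{2} = \left(\left(12 - \frac{2}{3}\right) - 11\right)^{2} = \left(\frac{34}{3} - 11\right)^{2} = \left(\frac{1}{3}\right)^{2} = \frac{1}{9}$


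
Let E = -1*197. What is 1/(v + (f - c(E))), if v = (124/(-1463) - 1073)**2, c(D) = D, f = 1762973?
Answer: 2140369/6238492635659 ≈ 3.4309e-7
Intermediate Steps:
E = -197
v = 2464658225929/2140369 (v = (124*(-1/1463) - 1073)**2 = (-124/1463 - 1073)**2 = (-1569923/1463)**2 = 2464658225929/2140369 ≈ 1.1515e+6)
1/(v + (f - c(E))) = 1/(2464658225929/2140369 + (1762973 - 1*(-197))) = 1/(2464658225929/2140369 + (1762973 + 197)) = 1/(2464658225929/2140369 + 1763170) = 1/(6238492635659/2140369) = 2140369/6238492635659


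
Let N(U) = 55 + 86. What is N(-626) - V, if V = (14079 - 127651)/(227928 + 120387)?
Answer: 49225987/348315 ≈ 141.33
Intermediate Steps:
N(U) = 141
V = -113572/348315 ≈ -0.32606
N(-626) - V = 141 - 1*(-113572/348315) = 141 + 113572/348315 = 49225987/348315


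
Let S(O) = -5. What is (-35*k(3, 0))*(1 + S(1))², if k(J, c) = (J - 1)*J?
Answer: -3360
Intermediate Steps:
k(J, c) = J*(-1 + J) (k(J, c) = (-1 + J)*J = J*(-1 + J))
(-35*k(3, 0))*(1 + S(1))² = (-105*(-1 + 3))*(1 - 5)² = -105*2*(-4)² = -35*6*16 = -210*16 = -3360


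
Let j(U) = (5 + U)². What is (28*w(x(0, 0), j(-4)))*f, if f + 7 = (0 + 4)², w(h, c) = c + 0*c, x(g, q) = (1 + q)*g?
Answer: 252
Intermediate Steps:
x(g, q) = g*(1 + q)
w(h, c) = c (w(h, c) = c + 0 = c)
f = 9 (f = -7 + (0 + 4)² = -7 + 4² = -7 + 16 = 9)
(28*w(x(0, 0), j(-4)))*f = (28*(5 - 4)²)*9 = (28*1²)*9 = (28*1)*9 = 28*9 = 252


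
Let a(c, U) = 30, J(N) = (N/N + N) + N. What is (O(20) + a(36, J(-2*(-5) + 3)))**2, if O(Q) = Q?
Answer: 2500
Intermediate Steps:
J(N) = 1 + 2*N (J(N) = (1 + N) + N = 1 + 2*N)
(O(20) + a(36, J(-2*(-5) + 3)))**2 = (20 + 30)**2 = 50**2 = 2500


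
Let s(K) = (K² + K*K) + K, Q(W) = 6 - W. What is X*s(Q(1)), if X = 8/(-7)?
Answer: -440/7 ≈ -62.857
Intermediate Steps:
s(K) = K + 2*K² (s(K) = (K² + K²) + K = 2*K² + K = K + 2*K²)
X = -8/7 (X = 8*(-⅐) = -8/7 ≈ -1.1429)
X*s(Q(1)) = -8*(6 - 1*1)*(1 + 2*(6 - 1*1))/7 = -8*(6 - 1)*(1 + 2*(6 - 1))/7 = -40*(1 + 2*5)/7 = -40*(1 + 10)/7 = -40*11/7 = -8/7*55 = -440/7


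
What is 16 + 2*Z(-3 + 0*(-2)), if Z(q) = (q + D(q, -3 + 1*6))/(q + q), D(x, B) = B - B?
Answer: 17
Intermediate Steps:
D(x, B) = 0
Z(q) = 1/2 (Z(q) = (q + 0)/(q + q) = q/((2*q)) = q*(1/(2*q)) = 1/2)
16 + 2*Z(-3 + 0*(-2)) = 16 + 2*(1/2) = 16 + 1 = 17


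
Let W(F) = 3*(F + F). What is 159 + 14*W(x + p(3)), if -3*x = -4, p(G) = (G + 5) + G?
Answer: 1195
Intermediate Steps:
p(G) = 5 + 2*G (p(G) = (5 + G) + G = 5 + 2*G)
x = 4/3 (x = -⅓*(-4) = 4/3 ≈ 1.3333)
W(F) = 6*F (W(F) = 3*(2*F) = 6*F)
159 + 14*W(x + p(3)) = 159 + 14*(6*(4/3 + (5 + 2*3))) = 159 + 14*(6*(4/3 + (5 + 6))) = 159 + 14*(6*(4/3 + 11)) = 159 + 14*(6*(37/3)) = 159 + 14*74 = 159 + 1036 = 1195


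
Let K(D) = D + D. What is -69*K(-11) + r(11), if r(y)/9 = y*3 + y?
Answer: 1914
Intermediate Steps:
r(y) = 36*y (r(y) = 9*(y*3 + y) = 9*(3*y + y) = 9*(4*y) = 36*y)
K(D) = 2*D
-69*K(-11) + r(11) = -138*(-11) + 36*11 = -69*(-22) + 396 = 1518 + 396 = 1914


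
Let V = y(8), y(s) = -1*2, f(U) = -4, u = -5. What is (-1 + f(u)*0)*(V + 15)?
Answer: -13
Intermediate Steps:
y(s) = -2
V = -2
(-1 + f(u)*0)*(V + 15) = (-1 - 4*0)*(-2 + 15) = (-1 + 0)*13 = -1*13 = -13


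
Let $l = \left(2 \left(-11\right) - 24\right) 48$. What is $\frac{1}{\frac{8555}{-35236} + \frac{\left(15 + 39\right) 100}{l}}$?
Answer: $- \frac{17618}{47365} \approx -0.37196$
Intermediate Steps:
$l = -2208$ ($l = \left(-22 - 24\right) 48 = \left(-46\right) 48 = -2208$)
$\frac{1}{\frac{8555}{-35236} + \frac{\left(15 + 39\right) 100}{l}} = \frac{1}{\frac{8555}{-35236} + \frac{\left(15 + 39\right) 100}{-2208}} = \frac{1}{8555 \left(- \frac{1}{35236}\right) + 54 \cdot 100 \left(- \frac{1}{2208}\right)} = \frac{1}{- \frac{8555}{35236} + 5400 \left(- \frac{1}{2208}\right)} = \frac{1}{- \frac{8555}{35236} - \frac{225}{92}} = \frac{1}{- \frac{47365}{17618}} = - \frac{17618}{47365}$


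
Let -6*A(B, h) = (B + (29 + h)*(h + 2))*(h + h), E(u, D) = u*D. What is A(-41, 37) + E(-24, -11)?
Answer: -92929/3 ≈ -30976.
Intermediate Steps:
E(u, D) = D*u
A(B, h) = -h*(B + (2 + h)*(29 + h))/3 (A(B, h) = -(B + (29 + h)*(h + 2))*(h + h)/6 = -(B + (29 + h)*(2 + h))*2*h/6 = -(B + (2 + h)*(29 + h))*2*h/6 = -h*(B + (2 + h)*(29 + h))/3)
A(-41, 37) + E(-24, -11) = -⅓*37*(58 - 41 + 37² + 31*37) - 11*(-24) = -⅓*37*(58 - 41 + 1369 + 1147) + 264 = -⅓*37*2533 + 264 = -93721/3 + 264 = -92929/3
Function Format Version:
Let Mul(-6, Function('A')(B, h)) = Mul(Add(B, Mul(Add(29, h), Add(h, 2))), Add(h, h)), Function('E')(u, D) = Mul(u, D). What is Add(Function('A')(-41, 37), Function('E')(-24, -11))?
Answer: Rational(-92929, 3) ≈ -30976.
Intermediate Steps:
Function('E')(u, D) = Mul(D, u)
Function('A')(B, h) = Mul(Rational(-1, 3), h, Add(B, Mul(Add(2, h), Add(29, h)))) (Function('A')(B, h) = Mul(Rational(-1, 6), Mul(Add(B, Mul(Add(29, h), Add(h, 2))), Add(h, h))) = Mul(Rational(-1, 6), Mul(Add(B, Mul(Add(29, h), Add(2, h))), Mul(2, h))) = Mul(Rational(-1, 6), Mul(Add(B, Mul(Add(2, h), Add(29, h))), Mul(2, h))) = Mul(Rational(-1, 6), Mul(2, h, Add(B, Mul(Add(2, h), Add(29, h))))) = Mul(Rational(-1, 3), h, Add(B, Mul(Add(2, h), Add(29, h)))))
Add(Function('A')(-41, 37), Function('E')(-24, -11)) = Add(Mul(Rational(-1, 3), 37, Add(58, -41, Pow(37, 2), Mul(31, 37))), Mul(-11, -24)) = Add(Mul(Rational(-1, 3), 37, Add(58, -41, 1369, 1147)), 264) = Add(Mul(Rational(-1, 3), 37, 2533), 264) = Add(Rational(-93721, 3), 264) = Rational(-92929, 3)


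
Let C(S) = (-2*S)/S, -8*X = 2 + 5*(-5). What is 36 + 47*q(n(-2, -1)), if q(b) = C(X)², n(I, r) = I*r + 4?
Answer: 224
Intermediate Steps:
X = 23/8 (X = -(2 + 5*(-5))/8 = -(2 - 25)/8 = -⅛*(-23) = 23/8 ≈ 2.8750)
n(I, r) = 4 + I*r
C(S) = -2
q(b) = 4 (q(b) = (-2)² = 4)
36 + 47*q(n(-2, -1)) = 36 + 47*4 = 36 + 188 = 224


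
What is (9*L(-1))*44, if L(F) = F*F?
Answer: 396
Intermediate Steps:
L(F) = F**2
(9*L(-1))*44 = (9*(-1)**2)*44 = (9*1)*44 = 9*44 = 396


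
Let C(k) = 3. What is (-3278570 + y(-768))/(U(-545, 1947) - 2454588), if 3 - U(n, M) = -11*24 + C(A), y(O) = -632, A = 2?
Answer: 1639601/1227162 ≈ 1.3361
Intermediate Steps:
U(n, M) = 264 (U(n, M) = 3 - (-11*24 + 3) = 3 - (-264 + 3) = 3 - 1*(-261) = 3 + 261 = 264)
(-3278570 + y(-768))/(U(-545, 1947) - 2454588) = (-3278570 - 632)/(264 - 2454588) = -3279202/(-2454324) = -3279202*(-1/2454324) = 1639601/1227162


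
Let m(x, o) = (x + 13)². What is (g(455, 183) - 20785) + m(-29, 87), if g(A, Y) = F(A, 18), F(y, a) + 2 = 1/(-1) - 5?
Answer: -20537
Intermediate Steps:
m(x, o) = (13 + x)²
F(y, a) = -8 (F(y, a) = -2 + (1/(-1) - 5) = -2 + (-1 - 5) = -2 - 6 = -8)
g(A, Y) = -8
(g(455, 183) - 20785) + m(-29, 87) = (-8 - 20785) + (13 - 29)² = -20793 + (-16)² = -20793 + 256 = -20537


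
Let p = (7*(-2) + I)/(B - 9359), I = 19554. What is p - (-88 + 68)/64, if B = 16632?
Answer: 349005/116368 ≈ 2.9991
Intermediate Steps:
p = 19540/7273 (p = (7*(-2) + 19554)/(16632 - 9359) = (-14 + 19554)/7273 = 19540*(1/7273) = 19540/7273 ≈ 2.6866)
p - (-88 + 68)/64 = 19540/7273 - (-88 + 68)/64 = 19540/7273 - (-20)/64 = 19540/7273 - 1*(-5/16) = 19540/7273 + 5/16 = 349005/116368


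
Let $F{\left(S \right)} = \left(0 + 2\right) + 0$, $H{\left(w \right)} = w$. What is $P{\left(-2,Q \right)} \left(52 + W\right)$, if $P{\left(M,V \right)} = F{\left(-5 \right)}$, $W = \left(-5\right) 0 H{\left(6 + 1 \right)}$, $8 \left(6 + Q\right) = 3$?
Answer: $104$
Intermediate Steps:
$Q = - \frac{45}{8}$ ($Q = -6 + \frac{1}{8} \cdot 3 = -6 + \frac{3}{8} = - \frac{45}{8} \approx -5.625$)
$F{\left(S \right)} = 2$ ($F{\left(S \right)} = 2 + 0 = 2$)
$W = 0$ ($W = \left(-5\right) 0 \left(6 + 1\right) = 0 \cdot 7 = 0$)
$P{\left(M,V \right)} = 2$
$P{\left(-2,Q \right)} \left(52 + W\right) = 2 \left(52 + 0\right) = 2 \cdot 52 = 104$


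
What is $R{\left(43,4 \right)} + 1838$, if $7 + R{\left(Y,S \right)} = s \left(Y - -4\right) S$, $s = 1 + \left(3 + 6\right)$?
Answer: $3711$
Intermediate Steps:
$s = 10$ ($s = 1 + 9 = 10$)
$R{\left(Y,S \right)} = -7 + S \left(40 + 10 Y\right)$ ($R{\left(Y,S \right)} = -7 + 10 \left(Y - -4\right) S = -7 + 10 \left(Y + 4\right) S = -7 + 10 \left(4 + Y\right) S = -7 + \left(40 + 10 Y\right) S = -7 + S \left(40 + 10 Y\right)$)
$R{\left(43,4 \right)} + 1838 = \left(-7 + 40 \cdot 4 + 10 \cdot 4 \cdot 43\right) + 1838 = \left(-7 + 160 + 1720\right) + 1838 = 1873 + 1838 = 3711$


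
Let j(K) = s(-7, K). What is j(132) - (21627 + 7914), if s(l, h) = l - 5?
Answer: -29553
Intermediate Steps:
s(l, h) = -5 + l
j(K) = -12 (j(K) = -5 - 7 = -12)
j(132) - (21627 + 7914) = -12 - (21627 + 7914) = -12 - 1*29541 = -12 - 29541 = -29553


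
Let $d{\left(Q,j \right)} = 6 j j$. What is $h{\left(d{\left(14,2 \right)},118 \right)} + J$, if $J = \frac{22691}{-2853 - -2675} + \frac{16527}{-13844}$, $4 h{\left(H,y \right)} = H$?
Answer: $- \frac{151145309}{1232116} \approx -122.67$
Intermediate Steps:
$d{\left(Q,j \right)} = 6 j^{2}$
$h{\left(H,y \right)} = \frac{H}{4}$
$J = - \frac{158538005}{1232116}$ ($J = \frac{22691}{-2853 + 2675} + 16527 \left(- \frac{1}{13844}\right) = \frac{22691}{-178} - \frac{16527}{13844} = 22691 \left(- \frac{1}{178}\right) - \frac{16527}{13844} = - \frac{22691}{178} - \frac{16527}{13844} = - \frac{158538005}{1232116} \approx -128.67$)
$h{\left(d{\left(14,2 \right)},118 \right)} + J = \frac{6 \cdot 2^{2}}{4} - \frac{158538005}{1232116} = \frac{6 \cdot 4}{4} - \frac{158538005}{1232116} = \frac{1}{4} \cdot 24 - \frac{158538005}{1232116} = 6 - \frac{158538005}{1232116} = - \frac{151145309}{1232116}$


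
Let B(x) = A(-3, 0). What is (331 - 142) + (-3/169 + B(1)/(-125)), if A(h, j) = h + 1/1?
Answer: 3992588/21125 ≈ 189.00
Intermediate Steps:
A(h, j) = 1 + h (A(h, j) = h + 1 = 1 + h)
B(x) = -2 (B(x) = 1 - 3 = -2)
(331 - 142) + (-3/169 + B(1)/(-125)) = (331 - 142) + (-3/169 - 2/(-125)) = 189 + (-3*1/169 - 2*(-1/125)) = 189 + (-3/169 + 2/125) = 189 - 37/21125 = 3992588/21125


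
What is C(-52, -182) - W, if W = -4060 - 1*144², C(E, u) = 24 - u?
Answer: 25002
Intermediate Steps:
W = -24796 (W = -4060 - 1*20736 = -4060 - 20736 = -24796)
C(-52, -182) - W = (24 - 1*(-182)) - 1*(-24796) = (24 + 182) + 24796 = 206 + 24796 = 25002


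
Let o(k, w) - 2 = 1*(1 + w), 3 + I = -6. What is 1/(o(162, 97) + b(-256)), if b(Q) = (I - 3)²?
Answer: 1/244 ≈ 0.0040984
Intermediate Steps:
I = -9 (I = -3 - 6 = -9)
o(k, w) = 3 + w (o(k, w) = 2 + 1*(1 + w) = 2 + (1 + w) = 3 + w)
b(Q) = 144 (b(Q) = (-9 - 3)² = (-12)² = 144)
1/(o(162, 97) + b(-256)) = 1/((3 + 97) + 144) = 1/(100 + 144) = 1/244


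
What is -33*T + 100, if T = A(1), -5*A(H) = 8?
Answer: 764/5 ≈ 152.80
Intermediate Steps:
A(H) = -8/5 (A(H) = -⅕*8 = -8/5)
T = -8/5 ≈ -1.6000
-33*T + 100 = -33*(-8/5) + 100 = 264/5 + 100 = 764/5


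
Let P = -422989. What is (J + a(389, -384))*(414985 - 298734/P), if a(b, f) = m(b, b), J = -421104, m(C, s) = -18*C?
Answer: -10735332156285042/60427 ≈ -1.7766e+11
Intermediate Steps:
a(b, f) = -18*b
(J + a(389, -384))*(414985 - 298734/P) = (-421104 - 18*389)*(414985 - 298734/(-422989)) = (-421104 - 7002)*(414985 - 298734*(-1/422989)) = -428106*(414985 + 298734/422989) = -428106*175534388899/422989 = -10735332156285042/60427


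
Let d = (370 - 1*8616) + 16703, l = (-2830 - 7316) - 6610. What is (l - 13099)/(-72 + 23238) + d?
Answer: 195885007/23166 ≈ 8455.7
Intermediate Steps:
l = -16756 (l = -10146 - 6610 = -16756)
d = 8457 (d = (370 - 8616) + 16703 = -8246 + 16703 = 8457)
(l - 13099)/(-72 + 23238) + d = (-16756 - 13099)/(-72 + 23238) + 8457 = -29855/23166 + 8457 = 195885007/23166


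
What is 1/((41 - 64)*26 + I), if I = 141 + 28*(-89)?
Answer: -1/2949 ≈ -0.00033910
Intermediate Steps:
I = -2351 (I = 141 - 2492 = -2351)
1/((41 - 64)*26 + I) = 1/((41 - 64)*26 - 2351) = 1/(-23*26 - 2351) = 1/(-598 - 2351) = 1/(-2949) = -1/2949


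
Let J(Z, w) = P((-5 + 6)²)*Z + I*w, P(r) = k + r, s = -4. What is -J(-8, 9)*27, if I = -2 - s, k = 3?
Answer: 378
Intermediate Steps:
P(r) = 3 + r
I = 2 (I = -2 - 1*(-4) = -2 + 4 = 2)
J(Z, w) = 2*w + 4*Z (J(Z, w) = (3 + (-5 + 6)²)*Z + 2*w = (3 + 1²)*Z + 2*w = (3 + 1)*Z + 2*w = 4*Z + 2*w = 2*w + 4*Z)
-J(-8, 9)*27 = -(2*9 + 4*(-8))*27 = -(18 - 32)*27 = -1*(-14)*27 = 14*27 = 378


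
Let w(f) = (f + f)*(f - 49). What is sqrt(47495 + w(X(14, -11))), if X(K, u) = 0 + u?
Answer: sqrt(48815) ≈ 220.94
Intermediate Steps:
X(K, u) = u
w(f) = 2*f*(-49 + f) (w(f) = (2*f)*(-49 + f) = 2*f*(-49 + f))
sqrt(47495 + w(X(14, -11))) = sqrt(47495 + 2*(-11)*(-49 - 11)) = sqrt(47495 + 2*(-11)*(-60)) = sqrt(47495 + 1320) = sqrt(48815)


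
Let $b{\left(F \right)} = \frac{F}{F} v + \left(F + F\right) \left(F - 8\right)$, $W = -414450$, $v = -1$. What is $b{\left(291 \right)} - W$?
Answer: $579155$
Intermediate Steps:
$b{\left(F \right)} = -1 + 2 F \left(-8 + F\right)$ ($b{\left(F \right)} = \frac{F}{F} \left(-1\right) + \left(F + F\right) \left(F - 8\right) = 1 \left(-1\right) + 2 F \left(-8 + F\right) = -1 + 2 F \left(-8 + F\right)$)
$b{\left(291 \right)} - W = \left(-1 - 4656 + 2 \cdot 291^{2}\right) - -414450 = \left(-1 - 4656 + 2 \cdot 84681\right) + 414450 = \left(-1 - 4656 + 169362\right) + 414450 = 164705 + 414450 = 579155$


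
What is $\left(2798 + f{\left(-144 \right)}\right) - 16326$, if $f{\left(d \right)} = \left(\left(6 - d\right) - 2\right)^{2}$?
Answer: $8376$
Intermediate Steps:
$f{\left(d \right)} = \left(4 - d\right)^{2}$
$\left(2798 + f{\left(-144 \right)}\right) - 16326 = \left(2798 + \left(-4 - 144\right)^{2}\right) - 16326 = \left(2798 + \left(-148\right)^{2}\right) - 16326 = \left(2798 + 21904\right) - 16326 = 24702 - 16326 = 8376$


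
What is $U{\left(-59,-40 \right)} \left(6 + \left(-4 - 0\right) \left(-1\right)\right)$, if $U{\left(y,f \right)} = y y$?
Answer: $34810$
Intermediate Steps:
$U{\left(y,f \right)} = y^{2}$
$U{\left(-59,-40 \right)} \left(6 + \left(-4 - 0\right) \left(-1\right)\right) = \left(-59\right)^{2} \left(6 + \left(-4 - 0\right) \left(-1\right)\right) = 3481 \left(6 + \left(-4 + 0\right) \left(-1\right)\right) = 3481 \left(6 - -4\right) = 3481 \left(6 + 4\right) = 3481 \cdot 10 = 34810$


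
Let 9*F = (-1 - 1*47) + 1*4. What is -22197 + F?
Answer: -199817/9 ≈ -22202.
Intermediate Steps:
F = -44/9 (F = ((-1 - 1*47) + 1*4)/9 = ((-1 - 47) + 4)/9 = (-48 + 4)/9 = (⅑)*(-44) = -44/9 ≈ -4.8889)
-22197 + F = -22197 - 44/9 = -199817/9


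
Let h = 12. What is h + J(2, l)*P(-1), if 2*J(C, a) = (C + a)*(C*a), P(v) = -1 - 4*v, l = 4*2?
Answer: 252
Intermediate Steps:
l = 8
J(C, a) = C*a*(C + a)/2 (J(C, a) = ((C + a)*(C*a))/2 = (C*a*(C + a))/2 = C*a*(C + a)/2)
h + J(2, l)*P(-1) = 12 + ((½)*2*8*(2 + 8))*(-1 - 4*(-1)) = 12 + ((½)*2*8*10)*(-1 + 4) = 12 + 80*3 = 12 + 240 = 252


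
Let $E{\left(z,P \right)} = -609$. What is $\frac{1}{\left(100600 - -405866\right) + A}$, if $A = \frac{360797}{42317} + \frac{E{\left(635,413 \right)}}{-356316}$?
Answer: $\frac{5026074724}{2545578822337019} \approx 1.9744 \cdot 10^{-6}$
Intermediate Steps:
$A = \frac{42861171635}{5026074724}$ ($A = \frac{360797}{42317} - \frac{609}{-356316} = 360797 \cdot \frac{1}{42317} - - \frac{203}{118772} = \frac{360797}{42317} + \frac{203}{118772} = \frac{42861171635}{5026074724} \approx 8.5278$)
$\frac{1}{\left(100600 - -405866\right) + A} = \frac{1}{\left(100600 - -405866\right) + \frac{42861171635}{5026074724}} = \frac{1}{\left(100600 + 405866\right) + \frac{42861171635}{5026074724}} = \frac{1}{506466 + \frac{42861171635}{5026074724}} = \frac{1}{\frac{2545578822337019}{5026074724}} = \frac{5026074724}{2545578822337019}$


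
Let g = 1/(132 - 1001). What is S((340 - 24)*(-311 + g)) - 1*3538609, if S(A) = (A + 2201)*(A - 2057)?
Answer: 1165959120254/121 ≈ 9.6360e+9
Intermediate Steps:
g = -1/869 (g = 1/(-869) = -1/869 ≈ -0.0011507)
S(A) = (-2057 + A)*(2201 + A) (S(A) = (2201 + A)*(-2057 + A) = (-2057 + A)*(2201 + A))
S((340 - 24)*(-311 + g)) - 1*3538609 = (-4527457 + ((340 - 24)*(-311 - 1/869))² + 144*((340 - 24)*(-311 - 1/869))) - 1*3538609 = (-4527457 + (316*(-270260/869))² + 144*(316*(-270260/869))) - 3538609 = (-4527457 + (-1081040/11)² + 144*(-1081040/11)) - 3538609 = (-4527457 + 1168647481600/121 - 155669760/11) - 3538609 = 1166387291943/121 - 3538609 = 1165959120254/121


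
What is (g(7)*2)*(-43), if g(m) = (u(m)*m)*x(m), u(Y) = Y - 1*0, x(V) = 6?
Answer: -25284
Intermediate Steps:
u(Y) = Y (u(Y) = Y + 0 = Y)
g(m) = 6*m**2 (g(m) = (m*m)*6 = m**2*6 = 6*m**2)
(g(7)*2)*(-43) = ((6*7**2)*2)*(-43) = ((6*49)*2)*(-43) = (294*2)*(-43) = 588*(-43) = -25284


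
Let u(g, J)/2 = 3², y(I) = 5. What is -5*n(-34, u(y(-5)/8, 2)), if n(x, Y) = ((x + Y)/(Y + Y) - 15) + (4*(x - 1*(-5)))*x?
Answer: -176785/9 ≈ -19643.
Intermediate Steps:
u(g, J) = 18 (u(g, J) = 2*3² = 2*9 = 18)
n(x, Y) = -15 + x*(20 + 4*x) + (Y + x)/(2*Y) (n(x, Y) = ((Y + x)/((2*Y)) - 15) + (4*(x + 5))*x = ((Y + x)*(1/(2*Y)) - 15) + (4*(5 + x))*x = ((Y + x)/(2*Y) - 15) + (20 + 4*x)*x = (-15 + (Y + x)/(2*Y)) + x*(20 + 4*x) = -15 + x*(20 + 4*x) + (Y + x)/(2*Y))
-5*n(-34, u(y(-5)/8, 2)) = -5*(-34 + 18*(-29 + 8*(-34)² + 40*(-34)))/(2*18) = -5*(-34 + 18*(-29 + 8*1156 - 1360))/(2*18) = -5*(-34 + 18*(-29 + 9248 - 1360))/(2*18) = -5*(-34 + 18*7859)/(2*18) = -5*(-34 + 141462)/(2*18) = -5*141428/(2*18) = -5*35357/9 = -176785/9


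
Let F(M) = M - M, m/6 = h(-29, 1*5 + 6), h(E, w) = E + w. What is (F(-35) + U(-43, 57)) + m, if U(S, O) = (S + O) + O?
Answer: -37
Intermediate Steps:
m = -108 (m = 6*(-29 + (1*5 + 6)) = 6*(-29 + (5 + 6)) = 6*(-29 + 11) = 6*(-18) = -108)
U(S, O) = S + 2*O (U(S, O) = (O + S) + O = S + 2*O)
F(M) = 0
(F(-35) + U(-43, 57)) + m = (0 + (-43 + 2*57)) - 108 = (0 + (-43 + 114)) - 108 = (0 + 71) - 108 = 71 - 108 = -37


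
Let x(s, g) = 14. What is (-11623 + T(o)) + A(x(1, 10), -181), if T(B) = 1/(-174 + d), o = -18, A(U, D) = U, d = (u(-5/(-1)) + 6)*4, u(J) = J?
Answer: -1509171/130 ≈ -11609.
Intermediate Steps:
d = 44 (d = (-5/(-1) + 6)*4 = (-5*(-1) + 6)*4 = (5 + 6)*4 = 11*4 = 44)
T(B) = -1/130 (T(B) = 1/(-174 + 44) = 1/(-130) = -1/130)
(-11623 + T(o)) + A(x(1, 10), -181) = (-11623 - 1/130) + 14 = -1510991/130 + 14 = -1509171/130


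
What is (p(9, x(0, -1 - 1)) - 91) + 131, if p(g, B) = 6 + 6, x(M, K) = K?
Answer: 52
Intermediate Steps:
p(g, B) = 12
(p(9, x(0, -1 - 1)) - 91) + 131 = (12 - 91) + 131 = -79 + 131 = 52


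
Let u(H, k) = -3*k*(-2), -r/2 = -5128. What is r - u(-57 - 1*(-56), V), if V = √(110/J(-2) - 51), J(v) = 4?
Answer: 10256 - 3*I*√94 ≈ 10256.0 - 29.086*I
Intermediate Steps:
r = 10256 (r = -2*(-5128) = 10256)
V = I*√94/2 (V = √(110/4 - 51) = √(110*(¼) - 51) = √(55/2 - 51) = √(-47/2) = I*√94/2 ≈ 4.8477*I)
u(H, k) = 6*k
r - u(-57 - 1*(-56), V) = 10256 - 6*I*√94/2 = 10256 - 3*I*√94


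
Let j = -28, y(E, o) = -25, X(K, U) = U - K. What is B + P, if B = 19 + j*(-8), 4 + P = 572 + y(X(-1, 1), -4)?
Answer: 786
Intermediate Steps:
P = 543 (P = -4 + (572 - 25) = -4 + 547 = 543)
B = 243 (B = 19 - 28*(-8) = 19 + 224 = 243)
B + P = 243 + 543 = 786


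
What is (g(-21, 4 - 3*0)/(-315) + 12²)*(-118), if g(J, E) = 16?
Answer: -5350592/315 ≈ -16986.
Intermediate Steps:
(g(-21, 4 - 3*0)/(-315) + 12²)*(-118) = (16/(-315) + 12²)*(-118) = (16*(-1/315) + 144)*(-118) = (-16/315 + 144)*(-118) = (45344/315)*(-118) = -5350592/315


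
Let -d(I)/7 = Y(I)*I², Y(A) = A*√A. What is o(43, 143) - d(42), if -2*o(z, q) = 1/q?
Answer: -1/286 + 518616*√42 ≈ 3.3610e+6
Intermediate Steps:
Y(A) = A^(3/2)
o(z, q) = -1/(2*q)
d(I) = -7*I^(7/2) (d(I) = -7*I^(3/2)*I² = -7*I^(7/2))
o(43, 143) - d(42) = -½/143 - (-7)*42^(7/2) = -½*1/143 - (-7)*74088*√42 = -1/286 - (-518616)*√42 = -1/286 + 518616*√42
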